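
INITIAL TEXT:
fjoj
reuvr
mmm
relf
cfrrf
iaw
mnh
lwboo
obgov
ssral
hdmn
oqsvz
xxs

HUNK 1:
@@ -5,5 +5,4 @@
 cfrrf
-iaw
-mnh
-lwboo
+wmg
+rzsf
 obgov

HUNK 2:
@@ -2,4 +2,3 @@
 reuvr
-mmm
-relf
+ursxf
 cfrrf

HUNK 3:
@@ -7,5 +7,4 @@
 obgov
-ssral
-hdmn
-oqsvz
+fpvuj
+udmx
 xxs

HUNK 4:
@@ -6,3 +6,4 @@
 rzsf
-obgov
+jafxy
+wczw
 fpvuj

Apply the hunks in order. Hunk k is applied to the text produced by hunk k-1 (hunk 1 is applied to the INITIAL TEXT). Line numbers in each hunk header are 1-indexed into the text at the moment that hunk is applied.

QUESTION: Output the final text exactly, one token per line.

Hunk 1: at line 5 remove [iaw,mnh,lwboo] add [wmg,rzsf] -> 12 lines: fjoj reuvr mmm relf cfrrf wmg rzsf obgov ssral hdmn oqsvz xxs
Hunk 2: at line 2 remove [mmm,relf] add [ursxf] -> 11 lines: fjoj reuvr ursxf cfrrf wmg rzsf obgov ssral hdmn oqsvz xxs
Hunk 3: at line 7 remove [ssral,hdmn,oqsvz] add [fpvuj,udmx] -> 10 lines: fjoj reuvr ursxf cfrrf wmg rzsf obgov fpvuj udmx xxs
Hunk 4: at line 6 remove [obgov] add [jafxy,wczw] -> 11 lines: fjoj reuvr ursxf cfrrf wmg rzsf jafxy wczw fpvuj udmx xxs

Answer: fjoj
reuvr
ursxf
cfrrf
wmg
rzsf
jafxy
wczw
fpvuj
udmx
xxs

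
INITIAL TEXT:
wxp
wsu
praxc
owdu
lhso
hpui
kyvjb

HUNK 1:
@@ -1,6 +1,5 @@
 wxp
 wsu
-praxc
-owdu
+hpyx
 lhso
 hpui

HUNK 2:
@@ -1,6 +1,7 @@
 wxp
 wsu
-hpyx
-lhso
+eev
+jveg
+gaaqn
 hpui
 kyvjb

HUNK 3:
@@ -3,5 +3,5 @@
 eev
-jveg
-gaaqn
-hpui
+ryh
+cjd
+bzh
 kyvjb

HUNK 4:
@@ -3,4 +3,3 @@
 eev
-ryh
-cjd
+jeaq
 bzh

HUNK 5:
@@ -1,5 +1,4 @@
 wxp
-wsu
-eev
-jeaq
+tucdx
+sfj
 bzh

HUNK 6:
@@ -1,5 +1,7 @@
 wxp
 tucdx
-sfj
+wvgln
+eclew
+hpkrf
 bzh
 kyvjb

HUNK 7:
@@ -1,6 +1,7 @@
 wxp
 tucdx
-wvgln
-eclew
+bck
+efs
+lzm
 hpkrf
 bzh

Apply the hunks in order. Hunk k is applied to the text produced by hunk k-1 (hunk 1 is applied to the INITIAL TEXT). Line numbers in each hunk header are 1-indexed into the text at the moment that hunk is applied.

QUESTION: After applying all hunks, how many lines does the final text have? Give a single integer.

Answer: 8

Derivation:
Hunk 1: at line 1 remove [praxc,owdu] add [hpyx] -> 6 lines: wxp wsu hpyx lhso hpui kyvjb
Hunk 2: at line 1 remove [hpyx,lhso] add [eev,jveg,gaaqn] -> 7 lines: wxp wsu eev jveg gaaqn hpui kyvjb
Hunk 3: at line 3 remove [jveg,gaaqn,hpui] add [ryh,cjd,bzh] -> 7 lines: wxp wsu eev ryh cjd bzh kyvjb
Hunk 4: at line 3 remove [ryh,cjd] add [jeaq] -> 6 lines: wxp wsu eev jeaq bzh kyvjb
Hunk 5: at line 1 remove [wsu,eev,jeaq] add [tucdx,sfj] -> 5 lines: wxp tucdx sfj bzh kyvjb
Hunk 6: at line 1 remove [sfj] add [wvgln,eclew,hpkrf] -> 7 lines: wxp tucdx wvgln eclew hpkrf bzh kyvjb
Hunk 7: at line 1 remove [wvgln,eclew] add [bck,efs,lzm] -> 8 lines: wxp tucdx bck efs lzm hpkrf bzh kyvjb
Final line count: 8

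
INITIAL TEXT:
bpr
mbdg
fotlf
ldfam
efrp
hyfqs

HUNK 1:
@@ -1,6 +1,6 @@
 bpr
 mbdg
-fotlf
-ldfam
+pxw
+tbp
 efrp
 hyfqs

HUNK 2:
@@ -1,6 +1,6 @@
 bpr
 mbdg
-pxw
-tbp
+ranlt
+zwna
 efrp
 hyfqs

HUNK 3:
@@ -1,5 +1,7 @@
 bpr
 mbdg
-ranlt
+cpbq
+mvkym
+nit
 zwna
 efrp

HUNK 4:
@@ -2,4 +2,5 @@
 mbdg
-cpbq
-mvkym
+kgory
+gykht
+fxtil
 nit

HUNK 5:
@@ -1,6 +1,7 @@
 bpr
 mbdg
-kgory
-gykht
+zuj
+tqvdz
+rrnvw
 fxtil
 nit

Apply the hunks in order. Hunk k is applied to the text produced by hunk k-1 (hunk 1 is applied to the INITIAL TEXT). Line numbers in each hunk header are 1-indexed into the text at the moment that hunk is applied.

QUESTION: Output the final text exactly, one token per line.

Hunk 1: at line 1 remove [fotlf,ldfam] add [pxw,tbp] -> 6 lines: bpr mbdg pxw tbp efrp hyfqs
Hunk 2: at line 1 remove [pxw,tbp] add [ranlt,zwna] -> 6 lines: bpr mbdg ranlt zwna efrp hyfqs
Hunk 3: at line 1 remove [ranlt] add [cpbq,mvkym,nit] -> 8 lines: bpr mbdg cpbq mvkym nit zwna efrp hyfqs
Hunk 4: at line 2 remove [cpbq,mvkym] add [kgory,gykht,fxtil] -> 9 lines: bpr mbdg kgory gykht fxtil nit zwna efrp hyfqs
Hunk 5: at line 1 remove [kgory,gykht] add [zuj,tqvdz,rrnvw] -> 10 lines: bpr mbdg zuj tqvdz rrnvw fxtil nit zwna efrp hyfqs

Answer: bpr
mbdg
zuj
tqvdz
rrnvw
fxtil
nit
zwna
efrp
hyfqs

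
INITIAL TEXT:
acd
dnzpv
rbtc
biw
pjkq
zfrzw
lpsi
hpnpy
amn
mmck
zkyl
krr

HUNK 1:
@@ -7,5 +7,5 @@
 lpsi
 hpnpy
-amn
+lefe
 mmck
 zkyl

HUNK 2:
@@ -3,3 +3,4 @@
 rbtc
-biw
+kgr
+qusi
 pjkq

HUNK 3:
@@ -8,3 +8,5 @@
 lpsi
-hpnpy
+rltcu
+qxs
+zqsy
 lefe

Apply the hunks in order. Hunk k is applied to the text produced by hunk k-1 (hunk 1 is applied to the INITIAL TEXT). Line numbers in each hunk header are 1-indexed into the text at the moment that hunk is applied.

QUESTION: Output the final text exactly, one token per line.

Answer: acd
dnzpv
rbtc
kgr
qusi
pjkq
zfrzw
lpsi
rltcu
qxs
zqsy
lefe
mmck
zkyl
krr

Derivation:
Hunk 1: at line 7 remove [amn] add [lefe] -> 12 lines: acd dnzpv rbtc biw pjkq zfrzw lpsi hpnpy lefe mmck zkyl krr
Hunk 2: at line 3 remove [biw] add [kgr,qusi] -> 13 lines: acd dnzpv rbtc kgr qusi pjkq zfrzw lpsi hpnpy lefe mmck zkyl krr
Hunk 3: at line 8 remove [hpnpy] add [rltcu,qxs,zqsy] -> 15 lines: acd dnzpv rbtc kgr qusi pjkq zfrzw lpsi rltcu qxs zqsy lefe mmck zkyl krr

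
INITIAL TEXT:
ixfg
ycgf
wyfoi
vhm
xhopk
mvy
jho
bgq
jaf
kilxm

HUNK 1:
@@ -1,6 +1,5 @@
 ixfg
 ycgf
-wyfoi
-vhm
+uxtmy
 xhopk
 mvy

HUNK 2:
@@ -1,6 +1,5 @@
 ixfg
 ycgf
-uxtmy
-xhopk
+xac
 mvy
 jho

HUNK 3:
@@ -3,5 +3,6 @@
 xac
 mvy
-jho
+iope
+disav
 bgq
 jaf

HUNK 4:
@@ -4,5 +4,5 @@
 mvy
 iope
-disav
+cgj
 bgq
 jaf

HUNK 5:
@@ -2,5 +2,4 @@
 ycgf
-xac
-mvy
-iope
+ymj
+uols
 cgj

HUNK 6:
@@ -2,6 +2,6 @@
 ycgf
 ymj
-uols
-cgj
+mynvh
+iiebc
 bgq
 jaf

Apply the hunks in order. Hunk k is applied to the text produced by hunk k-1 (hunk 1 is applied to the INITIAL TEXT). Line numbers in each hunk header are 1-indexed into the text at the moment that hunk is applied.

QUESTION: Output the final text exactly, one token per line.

Hunk 1: at line 1 remove [wyfoi,vhm] add [uxtmy] -> 9 lines: ixfg ycgf uxtmy xhopk mvy jho bgq jaf kilxm
Hunk 2: at line 1 remove [uxtmy,xhopk] add [xac] -> 8 lines: ixfg ycgf xac mvy jho bgq jaf kilxm
Hunk 3: at line 3 remove [jho] add [iope,disav] -> 9 lines: ixfg ycgf xac mvy iope disav bgq jaf kilxm
Hunk 4: at line 4 remove [disav] add [cgj] -> 9 lines: ixfg ycgf xac mvy iope cgj bgq jaf kilxm
Hunk 5: at line 2 remove [xac,mvy,iope] add [ymj,uols] -> 8 lines: ixfg ycgf ymj uols cgj bgq jaf kilxm
Hunk 6: at line 2 remove [uols,cgj] add [mynvh,iiebc] -> 8 lines: ixfg ycgf ymj mynvh iiebc bgq jaf kilxm

Answer: ixfg
ycgf
ymj
mynvh
iiebc
bgq
jaf
kilxm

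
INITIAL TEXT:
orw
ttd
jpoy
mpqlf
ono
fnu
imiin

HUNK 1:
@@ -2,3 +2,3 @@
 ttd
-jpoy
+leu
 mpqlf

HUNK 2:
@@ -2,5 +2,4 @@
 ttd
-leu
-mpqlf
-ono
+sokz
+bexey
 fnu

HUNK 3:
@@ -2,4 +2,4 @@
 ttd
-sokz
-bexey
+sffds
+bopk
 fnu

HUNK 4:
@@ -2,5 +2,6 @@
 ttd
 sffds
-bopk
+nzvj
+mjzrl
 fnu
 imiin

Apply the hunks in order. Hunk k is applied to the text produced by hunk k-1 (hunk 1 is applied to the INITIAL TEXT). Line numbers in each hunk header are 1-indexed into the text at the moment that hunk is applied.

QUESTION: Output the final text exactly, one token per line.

Hunk 1: at line 2 remove [jpoy] add [leu] -> 7 lines: orw ttd leu mpqlf ono fnu imiin
Hunk 2: at line 2 remove [leu,mpqlf,ono] add [sokz,bexey] -> 6 lines: orw ttd sokz bexey fnu imiin
Hunk 3: at line 2 remove [sokz,bexey] add [sffds,bopk] -> 6 lines: orw ttd sffds bopk fnu imiin
Hunk 4: at line 2 remove [bopk] add [nzvj,mjzrl] -> 7 lines: orw ttd sffds nzvj mjzrl fnu imiin

Answer: orw
ttd
sffds
nzvj
mjzrl
fnu
imiin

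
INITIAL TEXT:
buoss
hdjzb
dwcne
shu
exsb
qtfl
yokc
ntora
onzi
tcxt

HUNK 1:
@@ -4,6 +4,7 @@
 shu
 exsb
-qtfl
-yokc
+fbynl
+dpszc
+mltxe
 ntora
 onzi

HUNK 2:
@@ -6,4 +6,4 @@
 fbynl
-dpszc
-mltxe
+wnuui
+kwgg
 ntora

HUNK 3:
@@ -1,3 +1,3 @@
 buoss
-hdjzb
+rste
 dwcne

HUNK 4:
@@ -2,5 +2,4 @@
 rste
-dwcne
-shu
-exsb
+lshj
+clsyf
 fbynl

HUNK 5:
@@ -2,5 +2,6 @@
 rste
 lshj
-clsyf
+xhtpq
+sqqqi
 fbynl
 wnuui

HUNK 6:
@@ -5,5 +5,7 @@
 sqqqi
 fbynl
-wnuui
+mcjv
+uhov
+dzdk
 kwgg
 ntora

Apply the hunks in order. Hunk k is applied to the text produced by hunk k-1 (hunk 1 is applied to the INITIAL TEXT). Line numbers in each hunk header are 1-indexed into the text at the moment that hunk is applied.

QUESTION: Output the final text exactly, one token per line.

Hunk 1: at line 4 remove [qtfl,yokc] add [fbynl,dpszc,mltxe] -> 11 lines: buoss hdjzb dwcne shu exsb fbynl dpszc mltxe ntora onzi tcxt
Hunk 2: at line 6 remove [dpszc,mltxe] add [wnuui,kwgg] -> 11 lines: buoss hdjzb dwcne shu exsb fbynl wnuui kwgg ntora onzi tcxt
Hunk 3: at line 1 remove [hdjzb] add [rste] -> 11 lines: buoss rste dwcne shu exsb fbynl wnuui kwgg ntora onzi tcxt
Hunk 4: at line 2 remove [dwcne,shu,exsb] add [lshj,clsyf] -> 10 lines: buoss rste lshj clsyf fbynl wnuui kwgg ntora onzi tcxt
Hunk 5: at line 2 remove [clsyf] add [xhtpq,sqqqi] -> 11 lines: buoss rste lshj xhtpq sqqqi fbynl wnuui kwgg ntora onzi tcxt
Hunk 6: at line 5 remove [wnuui] add [mcjv,uhov,dzdk] -> 13 lines: buoss rste lshj xhtpq sqqqi fbynl mcjv uhov dzdk kwgg ntora onzi tcxt

Answer: buoss
rste
lshj
xhtpq
sqqqi
fbynl
mcjv
uhov
dzdk
kwgg
ntora
onzi
tcxt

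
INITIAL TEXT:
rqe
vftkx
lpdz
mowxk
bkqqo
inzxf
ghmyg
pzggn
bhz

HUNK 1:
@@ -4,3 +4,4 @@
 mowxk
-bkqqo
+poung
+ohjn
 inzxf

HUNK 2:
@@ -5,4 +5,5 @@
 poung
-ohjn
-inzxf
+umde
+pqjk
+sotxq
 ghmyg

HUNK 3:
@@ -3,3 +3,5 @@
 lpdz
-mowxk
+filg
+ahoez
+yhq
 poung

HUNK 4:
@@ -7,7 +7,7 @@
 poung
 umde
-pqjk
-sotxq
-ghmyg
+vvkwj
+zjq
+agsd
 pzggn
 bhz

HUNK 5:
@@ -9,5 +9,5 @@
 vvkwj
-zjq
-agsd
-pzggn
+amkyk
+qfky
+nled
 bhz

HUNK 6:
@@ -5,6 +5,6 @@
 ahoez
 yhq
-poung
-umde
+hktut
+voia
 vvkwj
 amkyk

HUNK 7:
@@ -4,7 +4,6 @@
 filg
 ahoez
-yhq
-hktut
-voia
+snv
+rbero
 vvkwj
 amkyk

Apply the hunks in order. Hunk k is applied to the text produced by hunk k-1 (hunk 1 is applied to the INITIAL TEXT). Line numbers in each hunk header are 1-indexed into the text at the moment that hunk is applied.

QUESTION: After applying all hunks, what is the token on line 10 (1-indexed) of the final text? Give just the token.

Answer: qfky

Derivation:
Hunk 1: at line 4 remove [bkqqo] add [poung,ohjn] -> 10 lines: rqe vftkx lpdz mowxk poung ohjn inzxf ghmyg pzggn bhz
Hunk 2: at line 5 remove [ohjn,inzxf] add [umde,pqjk,sotxq] -> 11 lines: rqe vftkx lpdz mowxk poung umde pqjk sotxq ghmyg pzggn bhz
Hunk 3: at line 3 remove [mowxk] add [filg,ahoez,yhq] -> 13 lines: rqe vftkx lpdz filg ahoez yhq poung umde pqjk sotxq ghmyg pzggn bhz
Hunk 4: at line 7 remove [pqjk,sotxq,ghmyg] add [vvkwj,zjq,agsd] -> 13 lines: rqe vftkx lpdz filg ahoez yhq poung umde vvkwj zjq agsd pzggn bhz
Hunk 5: at line 9 remove [zjq,agsd,pzggn] add [amkyk,qfky,nled] -> 13 lines: rqe vftkx lpdz filg ahoez yhq poung umde vvkwj amkyk qfky nled bhz
Hunk 6: at line 5 remove [poung,umde] add [hktut,voia] -> 13 lines: rqe vftkx lpdz filg ahoez yhq hktut voia vvkwj amkyk qfky nled bhz
Hunk 7: at line 4 remove [yhq,hktut,voia] add [snv,rbero] -> 12 lines: rqe vftkx lpdz filg ahoez snv rbero vvkwj amkyk qfky nled bhz
Final line 10: qfky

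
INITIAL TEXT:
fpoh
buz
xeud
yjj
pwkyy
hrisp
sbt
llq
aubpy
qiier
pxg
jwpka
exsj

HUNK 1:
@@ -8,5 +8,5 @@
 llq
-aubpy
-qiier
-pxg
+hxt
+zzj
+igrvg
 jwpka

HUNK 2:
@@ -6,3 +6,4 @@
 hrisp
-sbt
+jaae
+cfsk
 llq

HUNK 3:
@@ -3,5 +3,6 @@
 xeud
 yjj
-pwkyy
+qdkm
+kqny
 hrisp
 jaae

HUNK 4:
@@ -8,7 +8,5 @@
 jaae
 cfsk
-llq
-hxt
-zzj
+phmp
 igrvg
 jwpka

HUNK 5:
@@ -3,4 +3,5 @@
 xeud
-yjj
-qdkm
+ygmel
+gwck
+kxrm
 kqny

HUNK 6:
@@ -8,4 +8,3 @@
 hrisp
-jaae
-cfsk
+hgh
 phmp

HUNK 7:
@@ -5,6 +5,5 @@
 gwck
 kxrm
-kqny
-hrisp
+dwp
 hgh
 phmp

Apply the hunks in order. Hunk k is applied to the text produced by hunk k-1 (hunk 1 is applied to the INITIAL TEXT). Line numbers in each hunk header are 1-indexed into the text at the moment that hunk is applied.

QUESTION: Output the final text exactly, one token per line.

Hunk 1: at line 8 remove [aubpy,qiier,pxg] add [hxt,zzj,igrvg] -> 13 lines: fpoh buz xeud yjj pwkyy hrisp sbt llq hxt zzj igrvg jwpka exsj
Hunk 2: at line 6 remove [sbt] add [jaae,cfsk] -> 14 lines: fpoh buz xeud yjj pwkyy hrisp jaae cfsk llq hxt zzj igrvg jwpka exsj
Hunk 3: at line 3 remove [pwkyy] add [qdkm,kqny] -> 15 lines: fpoh buz xeud yjj qdkm kqny hrisp jaae cfsk llq hxt zzj igrvg jwpka exsj
Hunk 4: at line 8 remove [llq,hxt,zzj] add [phmp] -> 13 lines: fpoh buz xeud yjj qdkm kqny hrisp jaae cfsk phmp igrvg jwpka exsj
Hunk 5: at line 3 remove [yjj,qdkm] add [ygmel,gwck,kxrm] -> 14 lines: fpoh buz xeud ygmel gwck kxrm kqny hrisp jaae cfsk phmp igrvg jwpka exsj
Hunk 6: at line 8 remove [jaae,cfsk] add [hgh] -> 13 lines: fpoh buz xeud ygmel gwck kxrm kqny hrisp hgh phmp igrvg jwpka exsj
Hunk 7: at line 5 remove [kqny,hrisp] add [dwp] -> 12 lines: fpoh buz xeud ygmel gwck kxrm dwp hgh phmp igrvg jwpka exsj

Answer: fpoh
buz
xeud
ygmel
gwck
kxrm
dwp
hgh
phmp
igrvg
jwpka
exsj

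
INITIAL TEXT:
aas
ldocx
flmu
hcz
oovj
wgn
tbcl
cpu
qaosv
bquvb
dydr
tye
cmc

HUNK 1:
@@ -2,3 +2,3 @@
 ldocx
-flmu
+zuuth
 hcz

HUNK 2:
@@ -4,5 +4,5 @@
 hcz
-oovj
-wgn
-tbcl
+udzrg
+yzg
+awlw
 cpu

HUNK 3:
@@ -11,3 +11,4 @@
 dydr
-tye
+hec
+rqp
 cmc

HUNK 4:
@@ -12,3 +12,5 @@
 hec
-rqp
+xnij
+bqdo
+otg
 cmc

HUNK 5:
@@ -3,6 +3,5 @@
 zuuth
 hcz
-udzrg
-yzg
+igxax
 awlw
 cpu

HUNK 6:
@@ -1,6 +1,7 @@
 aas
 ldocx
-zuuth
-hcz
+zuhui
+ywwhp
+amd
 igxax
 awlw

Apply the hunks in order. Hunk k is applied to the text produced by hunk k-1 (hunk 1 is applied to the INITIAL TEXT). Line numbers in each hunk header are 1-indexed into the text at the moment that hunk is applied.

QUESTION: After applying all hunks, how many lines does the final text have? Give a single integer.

Hunk 1: at line 2 remove [flmu] add [zuuth] -> 13 lines: aas ldocx zuuth hcz oovj wgn tbcl cpu qaosv bquvb dydr tye cmc
Hunk 2: at line 4 remove [oovj,wgn,tbcl] add [udzrg,yzg,awlw] -> 13 lines: aas ldocx zuuth hcz udzrg yzg awlw cpu qaosv bquvb dydr tye cmc
Hunk 3: at line 11 remove [tye] add [hec,rqp] -> 14 lines: aas ldocx zuuth hcz udzrg yzg awlw cpu qaosv bquvb dydr hec rqp cmc
Hunk 4: at line 12 remove [rqp] add [xnij,bqdo,otg] -> 16 lines: aas ldocx zuuth hcz udzrg yzg awlw cpu qaosv bquvb dydr hec xnij bqdo otg cmc
Hunk 5: at line 3 remove [udzrg,yzg] add [igxax] -> 15 lines: aas ldocx zuuth hcz igxax awlw cpu qaosv bquvb dydr hec xnij bqdo otg cmc
Hunk 6: at line 1 remove [zuuth,hcz] add [zuhui,ywwhp,amd] -> 16 lines: aas ldocx zuhui ywwhp amd igxax awlw cpu qaosv bquvb dydr hec xnij bqdo otg cmc
Final line count: 16

Answer: 16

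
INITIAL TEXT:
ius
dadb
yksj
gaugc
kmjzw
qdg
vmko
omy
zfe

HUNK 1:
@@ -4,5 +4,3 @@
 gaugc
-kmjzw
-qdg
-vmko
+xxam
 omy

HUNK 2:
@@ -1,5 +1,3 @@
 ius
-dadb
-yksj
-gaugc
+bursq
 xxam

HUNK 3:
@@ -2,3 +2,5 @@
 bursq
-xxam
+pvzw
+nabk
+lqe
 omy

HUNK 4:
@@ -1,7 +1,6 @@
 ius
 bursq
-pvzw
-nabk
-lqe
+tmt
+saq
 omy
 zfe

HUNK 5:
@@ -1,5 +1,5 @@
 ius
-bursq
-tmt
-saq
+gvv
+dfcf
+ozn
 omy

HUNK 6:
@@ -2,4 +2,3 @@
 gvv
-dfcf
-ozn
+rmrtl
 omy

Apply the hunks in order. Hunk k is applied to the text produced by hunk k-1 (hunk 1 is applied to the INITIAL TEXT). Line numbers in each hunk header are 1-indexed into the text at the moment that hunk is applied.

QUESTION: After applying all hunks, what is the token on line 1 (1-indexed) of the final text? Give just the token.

Answer: ius

Derivation:
Hunk 1: at line 4 remove [kmjzw,qdg,vmko] add [xxam] -> 7 lines: ius dadb yksj gaugc xxam omy zfe
Hunk 2: at line 1 remove [dadb,yksj,gaugc] add [bursq] -> 5 lines: ius bursq xxam omy zfe
Hunk 3: at line 2 remove [xxam] add [pvzw,nabk,lqe] -> 7 lines: ius bursq pvzw nabk lqe omy zfe
Hunk 4: at line 1 remove [pvzw,nabk,lqe] add [tmt,saq] -> 6 lines: ius bursq tmt saq omy zfe
Hunk 5: at line 1 remove [bursq,tmt,saq] add [gvv,dfcf,ozn] -> 6 lines: ius gvv dfcf ozn omy zfe
Hunk 6: at line 2 remove [dfcf,ozn] add [rmrtl] -> 5 lines: ius gvv rmrtl omy zfe
Final line 1: ius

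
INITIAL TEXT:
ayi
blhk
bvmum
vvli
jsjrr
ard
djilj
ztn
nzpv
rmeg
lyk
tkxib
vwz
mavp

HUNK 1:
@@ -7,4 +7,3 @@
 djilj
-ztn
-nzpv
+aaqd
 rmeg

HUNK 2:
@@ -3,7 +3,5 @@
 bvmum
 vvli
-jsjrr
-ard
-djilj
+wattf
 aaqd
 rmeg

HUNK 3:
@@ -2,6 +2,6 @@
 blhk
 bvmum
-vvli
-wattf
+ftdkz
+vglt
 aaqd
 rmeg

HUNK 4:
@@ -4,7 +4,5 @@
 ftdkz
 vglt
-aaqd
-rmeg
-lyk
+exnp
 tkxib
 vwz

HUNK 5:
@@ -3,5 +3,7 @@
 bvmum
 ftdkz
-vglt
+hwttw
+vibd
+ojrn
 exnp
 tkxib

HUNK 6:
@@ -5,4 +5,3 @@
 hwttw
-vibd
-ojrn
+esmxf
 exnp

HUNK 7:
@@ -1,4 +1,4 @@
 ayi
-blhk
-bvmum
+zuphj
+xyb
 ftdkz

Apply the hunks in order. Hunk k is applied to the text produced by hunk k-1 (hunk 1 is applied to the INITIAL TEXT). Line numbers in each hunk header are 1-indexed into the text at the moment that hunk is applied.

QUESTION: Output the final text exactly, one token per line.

Answer: ayi
zuphj
xyb
ftdkz
hwttw
esmxf
exnp
tkxib
vwz
mavp

Derivation:
Hunk 1: at line 7 remove [ztn,nzpv] add [aaqd] -> 13 lines: ayi blhk bvmum vvli jsjrr ard djilj aaqd rmeg lyk tkxib vwz mavp
Hunk 2: at line 3 remove [jsjrr,ard,djilj] add [wattf] -> 11 lines: ayi blhk bvmum vvli wattf aaqd rmeg lyk tkxib vwz mavp
Hunk 3: at line 2 remove [vvli,wattf] add [ftdkz,vglt] -> 11 lines: ayi blhk bvmum ftdkz vglt aaqd rmeg lyk tkxib vwz mavp
Hunk 4: at line 4 remove [aaqd,rmeg,lyk] add [exnp] -> 9 lines: ayi blhk bvmum ftdkz vglt exnp tkxib vwz mavp
Hunk 5: at line 3 remove [vglt] add [hwttw,vibd,ojrn] -> 11 lines: ayi blhk bvmum ftdkz hwttw vibd ojrn exnp tkxib vwz mavp
Hunk 6: at line 5 remove [vibd,ojrn] add [esmxf] -> 10 lines: ayi blhk bvmum ftdkz hwttw esmxf exnp tkxib vwz mavp
Hunk 7: at line 1 remove [blhk,bvmum] add [zuphj,xyb] -> 10 lines: ayi zuphj xyb ftdkz hwttw esmxf exnp tkxib vwz mavp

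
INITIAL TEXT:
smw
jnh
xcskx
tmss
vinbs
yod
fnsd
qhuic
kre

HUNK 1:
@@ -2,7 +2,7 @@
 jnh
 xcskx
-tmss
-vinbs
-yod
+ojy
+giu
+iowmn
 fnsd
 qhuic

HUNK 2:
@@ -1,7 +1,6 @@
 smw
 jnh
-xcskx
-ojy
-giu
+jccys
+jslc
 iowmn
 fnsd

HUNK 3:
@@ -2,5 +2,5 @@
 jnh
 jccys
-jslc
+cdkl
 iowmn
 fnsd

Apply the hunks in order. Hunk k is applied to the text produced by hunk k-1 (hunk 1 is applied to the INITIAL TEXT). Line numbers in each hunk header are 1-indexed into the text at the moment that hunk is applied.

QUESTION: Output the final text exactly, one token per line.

Answer: smw
jnh
jccys
cdkl
iowmn
fnsd
qhuic
kre

Derivation:
Hunk 1: at line 2 remove [tmss,vinbs,yod] add [ojy,giu,iowmn] -> 9 lines: smw jnh xcskx ojy giu iowmn fnsd qhuic kre
Hunk 2: at line 1 remove [xcskx,ojy,giu] add [jccys,jslc] -> 8 lines: smw jnh jccys jslc iowmn fnsd qhuic kre
Hunk 3: at line 2 remove [jslc] add [cdkl] -> 8 lines: smw jnh jccys cdkl iowmn fnsd qhuic kre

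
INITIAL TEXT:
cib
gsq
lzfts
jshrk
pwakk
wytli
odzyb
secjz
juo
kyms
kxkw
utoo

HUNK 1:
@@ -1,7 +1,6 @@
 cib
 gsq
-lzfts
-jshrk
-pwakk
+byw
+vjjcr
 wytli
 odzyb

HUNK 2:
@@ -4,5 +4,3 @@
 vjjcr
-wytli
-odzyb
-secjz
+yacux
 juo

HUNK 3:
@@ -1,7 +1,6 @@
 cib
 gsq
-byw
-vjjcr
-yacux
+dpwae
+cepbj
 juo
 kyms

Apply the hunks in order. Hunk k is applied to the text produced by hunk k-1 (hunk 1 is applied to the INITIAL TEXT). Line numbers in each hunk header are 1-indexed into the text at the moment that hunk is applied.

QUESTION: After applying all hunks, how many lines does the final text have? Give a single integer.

Hunk 1: at line 1 remove [lzfts,jshrk,pwakk] add [byw,vjjcr] -> 11 lines: cib gsq byw vjjcr wytli odzyb secjz juo kyms kxkw utoo
Hunk 2: at line 4 remove [wytli,odzyb,secjz] add [yacux] -> 9 lines: cib gsq byw vjjcr yacux juo kyms kxkw utoo
Hunk 3: at line 1 remove [byw,vjjcr,yacux] add [dpwae,cepbj] -> 8 lines: cib gsq dpwae cepbj juo kyms kxkw utoo
Final line count: 8

Answer: 8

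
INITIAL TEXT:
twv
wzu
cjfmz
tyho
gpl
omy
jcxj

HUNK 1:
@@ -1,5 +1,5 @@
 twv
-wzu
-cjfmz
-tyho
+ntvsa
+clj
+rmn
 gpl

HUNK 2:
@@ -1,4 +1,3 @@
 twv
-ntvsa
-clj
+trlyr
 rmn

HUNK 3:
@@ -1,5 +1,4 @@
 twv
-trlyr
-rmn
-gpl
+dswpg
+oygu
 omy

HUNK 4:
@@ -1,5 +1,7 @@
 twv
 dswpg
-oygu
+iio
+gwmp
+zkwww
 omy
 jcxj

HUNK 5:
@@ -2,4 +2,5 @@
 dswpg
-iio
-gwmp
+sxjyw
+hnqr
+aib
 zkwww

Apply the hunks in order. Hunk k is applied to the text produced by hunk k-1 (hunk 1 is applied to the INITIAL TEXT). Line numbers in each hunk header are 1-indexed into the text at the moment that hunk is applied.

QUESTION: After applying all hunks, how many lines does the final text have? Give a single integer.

Answer: 8

Derivation:
Hunk 1: at line 1 remove [wzu,cjfmz,tyho] add [ntvsa,clj,rmn] -> 7 lines: twv ntvsa clj rmn gpl omy jcxj
Hunk 2: at line 1 remove [ntvsa,clj] add [trlyr] -> 6 lines: twv trlyr rmn gpl omy jcxj
Hunk 3: at line 1 remove [trlyr,rmn,gpl] add [dswpg,oygu] -> 5 lines: twv dswpg oygu omy jcxj
Hunk 4: at line 1 remove [oygu] add [iio,gwmp,zkwww] -> 7 lines: twv dswpg iio gwmp zkwww omy jcxj
Hunk 5: at line 2 remove [iio,gwmp] add [sxjyw,hnqr,aib] -> 8 lines: twv dswpg sxjyw hnqr aib zkwww omy jcxj
Final line count: 8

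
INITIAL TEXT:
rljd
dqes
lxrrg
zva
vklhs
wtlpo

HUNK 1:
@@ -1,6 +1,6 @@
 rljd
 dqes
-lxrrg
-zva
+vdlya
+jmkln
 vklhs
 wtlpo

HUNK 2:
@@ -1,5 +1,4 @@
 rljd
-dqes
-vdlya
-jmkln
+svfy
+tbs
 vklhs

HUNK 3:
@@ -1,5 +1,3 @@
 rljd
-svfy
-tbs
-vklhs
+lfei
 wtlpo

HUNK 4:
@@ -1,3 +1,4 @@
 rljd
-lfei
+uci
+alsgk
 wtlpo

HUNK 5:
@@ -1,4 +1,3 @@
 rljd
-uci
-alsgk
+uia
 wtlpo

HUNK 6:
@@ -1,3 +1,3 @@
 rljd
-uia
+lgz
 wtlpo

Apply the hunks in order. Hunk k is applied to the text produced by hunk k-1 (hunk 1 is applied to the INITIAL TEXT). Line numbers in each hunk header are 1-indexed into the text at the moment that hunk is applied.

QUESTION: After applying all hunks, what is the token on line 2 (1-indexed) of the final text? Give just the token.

Answer: lgz

Derivation:
Hunk 1: at line 1 remove [lxrrg,zva] add [vdlya,jmkln] -> 6 lines: rljd dqes vdlya jmkln vklhs wtlpo
Hunk 2: at line 1 remove [dqes,vdlya,jmkln] add [svfy,tbs] -> 5 lines: rljd svfy tbs vklhs wtlpo
Hunk 3: at line 1 remove [svfy,tbs,vklhs] add [lfei] -> 3 lines: rljd lfei wtlpo
Hunk 4: at line 1 remove [lfei] add [uci,alsgk] -> 4 lines: rljd uci alsgk wtlpo
Hunk 5: at line 1 remove [uci,alsgk] add [uia] -> 3 lines: rljd uia wtlpo
Hunk 6: at line 1 remove [uia] add [lgz] -> 3 lines: rljd lgz wtlpo
Final line 2: lgz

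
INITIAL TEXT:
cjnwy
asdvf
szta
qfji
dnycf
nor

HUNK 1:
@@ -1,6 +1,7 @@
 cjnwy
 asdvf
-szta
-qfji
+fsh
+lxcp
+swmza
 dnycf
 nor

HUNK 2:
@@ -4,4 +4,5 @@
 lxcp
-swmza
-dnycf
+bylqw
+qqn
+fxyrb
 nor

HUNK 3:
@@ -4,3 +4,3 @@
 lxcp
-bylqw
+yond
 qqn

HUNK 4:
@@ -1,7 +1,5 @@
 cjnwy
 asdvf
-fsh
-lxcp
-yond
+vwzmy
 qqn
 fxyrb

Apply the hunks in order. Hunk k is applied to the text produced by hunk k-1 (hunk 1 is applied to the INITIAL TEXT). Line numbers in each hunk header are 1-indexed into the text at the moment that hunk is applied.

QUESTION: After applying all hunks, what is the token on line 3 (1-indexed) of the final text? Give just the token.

Answer: vwzmy

Derivation:
Hunk 1: at line 1 remove [szta,qfji] add [fsh,lxcp,swmza] -> 7 lines: cjnwy asdvf fsh lxcp swmza dnycf nor
Hunk 2: at line 4 remove [swmza,dnycf] add [bylqw,qqn,fxyrb] -> 8 lines: cjnwy asdvf fsh lxcp bylqw qqn fxyrb nor
Hunk 3: at line 4 remove [bylqw] add [yond] -> 8 lines: cjnwy asdvf fsh lxcp yond qqn fxyrb nor
Hunk 4: at line 1 remove [fsh,lxcp,yond] add [vwzmy] -> 6 lines: cjnwy asdvf vwzmy qqn fxyrb nor
Final line 3: vwzmy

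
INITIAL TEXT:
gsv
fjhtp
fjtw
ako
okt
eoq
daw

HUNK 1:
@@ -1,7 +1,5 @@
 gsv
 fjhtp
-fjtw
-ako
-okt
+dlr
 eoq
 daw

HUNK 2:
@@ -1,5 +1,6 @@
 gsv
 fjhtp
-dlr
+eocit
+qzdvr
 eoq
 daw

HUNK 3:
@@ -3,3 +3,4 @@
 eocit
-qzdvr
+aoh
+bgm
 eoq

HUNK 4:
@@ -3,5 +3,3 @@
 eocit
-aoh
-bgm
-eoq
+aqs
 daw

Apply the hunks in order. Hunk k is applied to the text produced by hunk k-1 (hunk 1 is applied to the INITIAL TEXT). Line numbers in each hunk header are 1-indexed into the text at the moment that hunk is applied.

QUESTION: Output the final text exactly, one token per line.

Hunk 1: at line 1 remove [fjtw,ako,okt] add [dlr] -> 5 lines: gsv fjhtp dlr eoq daw
Hunk 2: at line 1 remove [dlr] add [eocit,qzdvr] -> 6 lines: gsv fjhtp eocit qzdvr eoq daw
Hunk 3: at line 3 remove [qzdvr] add [aoh,bgm] -> 7 lines: gsv fjhtp eocit aoh bgm eoq daw
Hunk 4: at line 3 remove [aoh,bgm,eoq] add [aqs] -> 5 lines: gsv fjhtp eocit aqs daw

Answer: gsv
fjhtp
eocit
aqs
daw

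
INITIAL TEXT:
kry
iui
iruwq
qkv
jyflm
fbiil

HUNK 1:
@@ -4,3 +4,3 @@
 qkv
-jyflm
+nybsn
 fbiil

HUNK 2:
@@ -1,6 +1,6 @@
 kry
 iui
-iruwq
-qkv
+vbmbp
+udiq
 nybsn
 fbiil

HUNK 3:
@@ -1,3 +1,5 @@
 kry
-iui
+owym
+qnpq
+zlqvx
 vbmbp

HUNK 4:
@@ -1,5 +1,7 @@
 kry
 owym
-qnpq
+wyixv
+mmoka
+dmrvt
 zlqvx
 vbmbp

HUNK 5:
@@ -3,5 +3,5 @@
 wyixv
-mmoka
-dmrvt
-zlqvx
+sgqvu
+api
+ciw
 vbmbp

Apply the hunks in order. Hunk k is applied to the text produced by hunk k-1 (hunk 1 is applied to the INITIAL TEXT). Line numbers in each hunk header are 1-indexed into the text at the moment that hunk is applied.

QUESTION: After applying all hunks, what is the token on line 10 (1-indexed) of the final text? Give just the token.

Answer: fbiil

Derivation:
Hunk 1: at line 4 remove [jyflm] add [nybsn] -> 6 lines: kry iui iruwq qkv nybsn fbiil
Hunk 2: at line 1 remove [iruwq,qkv] add [vbmbp,udiq] -> 6 lines: kry iui vbmbp udiq nybsn fbiil
Hunk 3: at line 1 remove [iui] add [owym,qnpq,zlqvx] -> 8 lines: kry owym qnpq zlqvx vbmbp udiq nybsn fbiil
Hunk 4: at line 1 remove [qnpq] add [wyixv,mmoka,dmrvt] -> 10 lines: kry owym wyixv mmoka dmrvt zlqvx vbmbp udiq nybsn fbiil
Hunk 5: at line 3 remove [mmoka,dmrvt,zlqvx] add [sgqvu,api,ciw] -> 10 lines: kry owym wyixv sgqvu api ciw vbmbp udiq nybsn fbiil
Final line 10: fbiil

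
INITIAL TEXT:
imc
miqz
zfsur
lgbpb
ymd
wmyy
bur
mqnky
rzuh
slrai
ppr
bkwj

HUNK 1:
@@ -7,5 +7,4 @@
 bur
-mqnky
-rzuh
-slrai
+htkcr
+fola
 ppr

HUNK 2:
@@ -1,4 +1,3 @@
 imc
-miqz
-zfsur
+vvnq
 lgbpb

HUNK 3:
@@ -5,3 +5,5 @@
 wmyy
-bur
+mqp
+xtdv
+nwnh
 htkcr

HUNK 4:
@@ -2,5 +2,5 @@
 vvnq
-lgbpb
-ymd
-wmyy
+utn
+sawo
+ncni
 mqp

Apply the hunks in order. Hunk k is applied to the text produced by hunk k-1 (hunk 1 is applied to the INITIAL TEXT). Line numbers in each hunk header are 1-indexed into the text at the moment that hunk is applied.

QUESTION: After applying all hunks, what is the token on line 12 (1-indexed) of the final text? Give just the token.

Answer: bkwj

Derivation:
Hunk 1: at line 7 remove [mqnky,rzuh,slrai] add [htkcr,fola] -> 11 lines: imc miqz zfsur lgbpb ymd wmyy bur htkcr fola ppr bkwj
Hunk 2: at line 1 remove [miqz,zfsur] add [vvnq] -> 10 lines: imc vvnq lgbpb ymd wmyy bur htkcr fola ppr bkwj
Hunk 3: at line 5 remove [bur] add [mqp,xtdv,nwnh] -> 12 lines: imc vvnq lgbpb ymd wmyy mqp xtdv nwnh htkcr fola ppr bkwj
Hunk 4: at line 2 remove [lgbpb,ymd,wmyy] add [utn,sawo,ncni] -> 12 lines: imc vvnq utn sawo ncni mqp xtdv nwnh htkcr fola ppr bkwj
Final line 12: bkwj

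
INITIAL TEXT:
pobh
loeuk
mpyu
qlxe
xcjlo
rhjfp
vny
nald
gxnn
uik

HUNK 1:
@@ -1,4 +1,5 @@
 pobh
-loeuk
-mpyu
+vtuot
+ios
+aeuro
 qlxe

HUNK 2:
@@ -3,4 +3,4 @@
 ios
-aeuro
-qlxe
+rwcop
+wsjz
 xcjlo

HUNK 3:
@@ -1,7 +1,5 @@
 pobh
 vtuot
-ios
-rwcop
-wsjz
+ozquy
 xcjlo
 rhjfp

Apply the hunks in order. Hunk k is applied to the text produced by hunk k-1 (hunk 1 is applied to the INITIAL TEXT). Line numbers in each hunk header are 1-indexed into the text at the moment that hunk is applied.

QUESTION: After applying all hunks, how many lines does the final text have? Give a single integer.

Hunk 1: at line 1 remove [loeuk,mpyu] add [vtuot,ios,aeuro] -> 11 lines: pobh vtuot ios aeuro qlxe xcjlo rhjfp vny nald gxnn uik
Hunk 2: at line 3 remove [aeuro,qlxe] add [rwcop,wsjz] -> 11 lines: pobh vtuot ios rwcop wsjz xcjlo rhjfp vny nald gxnn uik
Hunk 3: at line 1 remove [ios,rwcop,wsjz] add [ozquy] -> 9 lines: pobh vtuot ozquy xcjlo rhjfp vny nald gxnn uik
Final line count: 9

Answer: 9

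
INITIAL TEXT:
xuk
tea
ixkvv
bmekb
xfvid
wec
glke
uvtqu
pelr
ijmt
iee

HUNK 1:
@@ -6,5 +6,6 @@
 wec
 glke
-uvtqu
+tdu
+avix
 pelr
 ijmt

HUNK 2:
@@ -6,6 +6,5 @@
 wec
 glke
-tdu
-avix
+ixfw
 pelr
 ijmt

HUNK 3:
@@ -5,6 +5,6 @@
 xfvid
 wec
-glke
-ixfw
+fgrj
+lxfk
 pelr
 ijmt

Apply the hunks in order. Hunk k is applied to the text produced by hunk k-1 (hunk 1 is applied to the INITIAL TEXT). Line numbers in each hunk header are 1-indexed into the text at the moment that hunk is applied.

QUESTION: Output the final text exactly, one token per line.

Hunk 1: at line 6 remove [uvtqu] add [tdu,avix] -> 12 lines: xuk tea ixkvv bmekb xfvid wec glke tdu avix pelr ijmt iee
Hunk 2: at line 6 remove [tdu,avix] add [ixfw] -> 11 lines: xuk tea ixkvv bmekb xfvid wec glke ixfw pelr ijmt iee
Hunk 3: at line 5 remove [glke,ixfw] add [fgrj,lxfk] -> 11 lines: xuk tea ixkvv bmekb xfvid wec fgrj lxfk pelr ijmt iee

Answer: xuk
tea
ixkvv
bmekb
xfvid
wec
fgrj
lxfk
pelr
ijmt
iee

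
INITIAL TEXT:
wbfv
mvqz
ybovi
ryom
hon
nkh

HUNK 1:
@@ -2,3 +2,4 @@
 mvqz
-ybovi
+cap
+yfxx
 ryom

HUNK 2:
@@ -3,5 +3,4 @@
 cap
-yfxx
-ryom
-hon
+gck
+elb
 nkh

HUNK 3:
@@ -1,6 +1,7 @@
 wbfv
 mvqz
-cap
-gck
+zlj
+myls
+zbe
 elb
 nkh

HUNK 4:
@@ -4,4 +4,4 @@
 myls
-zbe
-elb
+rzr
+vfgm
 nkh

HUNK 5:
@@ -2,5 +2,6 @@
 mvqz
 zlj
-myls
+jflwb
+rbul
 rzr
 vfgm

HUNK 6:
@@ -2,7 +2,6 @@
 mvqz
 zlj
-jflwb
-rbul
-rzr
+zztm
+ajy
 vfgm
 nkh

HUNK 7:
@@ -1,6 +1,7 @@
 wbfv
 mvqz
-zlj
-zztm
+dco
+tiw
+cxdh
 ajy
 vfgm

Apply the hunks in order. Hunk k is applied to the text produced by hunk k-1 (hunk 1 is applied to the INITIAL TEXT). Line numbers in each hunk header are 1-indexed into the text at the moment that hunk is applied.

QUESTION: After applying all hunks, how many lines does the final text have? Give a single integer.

Answer: 8

Derivation:
Hunk 1: at line 2 remove [ybovi] add [cap,yfxx] -> 7 lines: wbfv mvqz cap yfxx ryom hon nkh
Hunk 2: at line 3 remove [yfxx,ryom,hon] add [gck,elb] -> 6 lines: wbfv mvqz cap gck elb nkh
Hunk 3: at line 1 remove [cap,gck] add [zlj,myls,zbe] -> 7 lines: wbfv mvqz zlj myls zbe elb nkh
Hunk 4: at line 4 remove [zbe,elb] add [rzr,vfgm] -> 7 lines: wbfv mvqz zlj myls rzr vfgm nkh
Hunk 5: at line 2 remove [myls] add [jflwb,rbul] -> 8 lines: wbfv mvqz zlj jflwb rbul rzr vfgm nkh
Hunk 6: at line 2 remove [jflwb,rbul,rzr] add [zztm,ajy] -> 7 lines: wbfv mvqz zlj zztm ajy vfgm nkh
Hunk 7: at line 1 remove [zlj,zztm] add [dco,tiw,cxdh] -> 8 lines: wbfv mvqz dco tiw cxdh ajy vfgm nkh
Final line count: 8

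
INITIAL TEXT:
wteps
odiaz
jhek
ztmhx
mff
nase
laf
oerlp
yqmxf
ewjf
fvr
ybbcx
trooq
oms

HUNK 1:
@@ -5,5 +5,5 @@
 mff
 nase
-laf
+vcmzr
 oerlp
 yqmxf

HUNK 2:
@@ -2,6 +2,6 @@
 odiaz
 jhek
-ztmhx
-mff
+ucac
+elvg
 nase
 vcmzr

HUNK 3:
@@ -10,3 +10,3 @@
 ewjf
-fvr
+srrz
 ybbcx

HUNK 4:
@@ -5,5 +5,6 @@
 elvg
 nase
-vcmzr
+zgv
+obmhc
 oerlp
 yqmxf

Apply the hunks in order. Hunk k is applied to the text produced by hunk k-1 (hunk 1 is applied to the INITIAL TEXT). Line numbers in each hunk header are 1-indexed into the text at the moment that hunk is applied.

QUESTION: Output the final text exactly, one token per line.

Answer: wteps
odiaz
jhek
ucac
elvg
nase
zgv
obmhc
oerlp
yqmxf
ewjf
srrz
ybbcx
trooq
oms

Derivation:
Hunk 1: at line 5 remove [laf] add [vcmzr] -> 14 lines: wteps odiaz jhek ztmhx mff nase vcmzr oerlp yqmxf ewjf fvr ybbcx trooq oms
Hunk 2: at line 2 remove [ztmhx,mff] add [ucac,elvg] -> 14 lines: wteps odiaz jhek ucac elvg nase vcmzr oerlp yqmxf ewjf fvr ybbcx trooq oms
Hunk 3: at line 10 remove [fvr] add [srrz] -> 14 lines: wteps odiaz jhek ucac elvg nase vcmzr oerlp yqmxf ewjf srrz ybbcx trooq oms
Hunk 4: at line 5 remove [vcmzr] add [zgv,obmhc] -> 15 lines: wteps odiaz jhek ucac elvg nase zgv obmhc oerlp yqmxf ewjf srrz ybbcx trooq oms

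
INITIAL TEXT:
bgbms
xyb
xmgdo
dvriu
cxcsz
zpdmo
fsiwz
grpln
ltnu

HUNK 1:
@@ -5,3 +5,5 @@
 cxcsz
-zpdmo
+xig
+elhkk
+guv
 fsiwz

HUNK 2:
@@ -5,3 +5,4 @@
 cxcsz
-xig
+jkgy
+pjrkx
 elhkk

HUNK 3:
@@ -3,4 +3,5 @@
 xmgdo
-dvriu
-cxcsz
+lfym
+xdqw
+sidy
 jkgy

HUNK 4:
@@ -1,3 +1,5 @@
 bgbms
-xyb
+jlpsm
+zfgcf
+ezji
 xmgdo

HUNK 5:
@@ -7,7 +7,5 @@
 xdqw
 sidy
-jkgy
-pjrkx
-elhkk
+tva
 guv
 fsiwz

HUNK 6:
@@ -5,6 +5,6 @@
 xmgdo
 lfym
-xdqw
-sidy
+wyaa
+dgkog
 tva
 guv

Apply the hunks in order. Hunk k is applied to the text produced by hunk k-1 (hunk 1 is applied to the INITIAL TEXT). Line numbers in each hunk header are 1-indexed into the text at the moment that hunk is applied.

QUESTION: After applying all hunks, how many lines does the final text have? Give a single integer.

Hunk 1: at line 5 remove [zpdmo] add [xig,elhkk,guv] -> 11 lines: bgbms xyb xmgdo dvriu cxcsz xig elhkk guv fsiwz grpln ltnu
Hunk 2: at line 5 remove [xig] add [jkgy,pjrkx] -> 12 lines: bgbms xyb xmgdo dvriu cxcsz jkgy pjrkx elhkk guv fsiwz grpln ltnu
Hunk 3: at line 3 remove [dvriu,cxcsz] add [lfym,xdqw,sidy] -> 13 lines: bgbms xyb xmgdo lfym xdqw sidy jkgy pjrkx elhkk guv fsiwz grpln ltnu
Hunk 4: at line 1 remove [xyb] add [jlpsm,zfgcf,ezji] -> 15 lines: bgbms jlpsm zfgcf ezji xmgdo lfym xdqw sidy jkgy pjrkx elhkk guv fsiwz grpln ltnu
Hunk 5: at line 7 remove [jkgy,pjrkx,elhkk] add [tva] -> 13 lines: bgbms jlpsm zfgcf ezji xmgdo lfym xdqw sidy tva guv fsiwz grpln ltnu
Hunk 6: at line 5 remove [xdqw,sidy] add [wyaa,dgkog] -> 13 lines: bgbms jlpsm zfgcf ezji xmgdo lfym wyaa dgkog tva guv fsiwz grpln ltnu
Final line count: 13

Answer: 13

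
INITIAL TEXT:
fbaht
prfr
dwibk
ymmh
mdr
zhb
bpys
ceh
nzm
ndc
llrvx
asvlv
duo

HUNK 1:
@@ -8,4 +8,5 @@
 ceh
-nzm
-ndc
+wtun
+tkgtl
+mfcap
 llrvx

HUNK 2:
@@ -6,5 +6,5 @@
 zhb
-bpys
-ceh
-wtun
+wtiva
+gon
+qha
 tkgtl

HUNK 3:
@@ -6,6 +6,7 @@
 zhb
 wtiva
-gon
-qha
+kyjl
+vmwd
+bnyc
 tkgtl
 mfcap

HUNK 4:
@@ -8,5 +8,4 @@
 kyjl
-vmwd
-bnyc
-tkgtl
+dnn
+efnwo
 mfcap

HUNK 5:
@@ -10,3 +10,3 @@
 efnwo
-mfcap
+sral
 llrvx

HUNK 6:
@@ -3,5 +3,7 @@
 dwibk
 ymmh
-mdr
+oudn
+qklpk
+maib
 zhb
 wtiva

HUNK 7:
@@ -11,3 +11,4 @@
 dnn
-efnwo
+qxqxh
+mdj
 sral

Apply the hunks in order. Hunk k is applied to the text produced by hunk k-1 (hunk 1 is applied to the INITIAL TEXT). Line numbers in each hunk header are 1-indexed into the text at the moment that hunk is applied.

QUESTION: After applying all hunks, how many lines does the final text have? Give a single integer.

Answer: 17

Derivation:
Hunk 1: at line 8 remove [nzm,ndc] add [wtun,tkgtl,mfcap] -> 14 lines: fbaht prfr dwibk ymmh mdr zhb bpys ceh wtun tkgtl mfcap llrvx asvlv duo
Hunk 2: at line 6 remove [bpys,ceh,wtun] add [wtiva,gon,qha] -> 14 lines: fbaht prfr dwibk ymmh mdr zhb wtiva gon qha tkgtl mfcap llrvx asvlv duo
Hunk 3: at line 6 remove [gon,qha] add [kyjl,vmwd,bnyc] -> 15 lines: fbaht prfr dwibk ymmh mdr zhb wtiva kyjl vmwd bnyc tkgtl mfcap llrvx asvlv duo
Hunk 4: at line 8 remove [vmwd,bnyc,tkgtl] add [dnn,efnwo] -> 14 lines: fbaht prfr dwibk ymmh mdr zhb wtiva kyjl dnn efnwo mfcap llrvx asvlv duo
Hunk 5: at line 10 remove [mfcap] add [sral] -> 14 lines: fbaht prfr dwibk ymmh mdr zhb wtiva kyjl dnn efnwo sral llrvx asvlv duo
Hunk 6: at line 3 remove [mdr] add [oudn,qklpk,maib] -> 16 lines: fbaht prfr dwibk ymmh oudn qklpk maib zhb wtiva kyjl dnn efnwo sral llrvx asvlv duo
Hunk 7: at line 11 remove [efnwo] add [qxqxh,mdj] -> 17 lines: fbaht prfr dwibk ymmh oudn qklpk maib zhb wtiva kyjl dnn qxqxh mdj sral llrvx asvlv duo
Final line count: 17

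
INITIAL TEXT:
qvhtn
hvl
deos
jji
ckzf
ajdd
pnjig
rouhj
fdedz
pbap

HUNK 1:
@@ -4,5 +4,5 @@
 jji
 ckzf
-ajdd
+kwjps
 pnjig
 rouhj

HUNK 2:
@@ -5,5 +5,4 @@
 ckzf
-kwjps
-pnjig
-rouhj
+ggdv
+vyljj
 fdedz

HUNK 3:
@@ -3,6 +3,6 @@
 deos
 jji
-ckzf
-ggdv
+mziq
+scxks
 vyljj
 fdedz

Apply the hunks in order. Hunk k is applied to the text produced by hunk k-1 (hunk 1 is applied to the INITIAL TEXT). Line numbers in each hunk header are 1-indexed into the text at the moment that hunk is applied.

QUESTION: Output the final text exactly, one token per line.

Answer: qvhtn
hvl
deos
jji
mziq
scxks
vyljj
fdedz
pbap

Derivation:
Hunk 1: at line 4 remove [ajdd] add [kwjps] -> 10 lines: qvhtn hvl deos jji ckzf kwjps pnjig rouhj fdedz pbap
Hunk 2: at line 5 remove [kwjps,pnjig,rouhj] add [ggdv,vyljj] -> 9 lines: qvhtn hvl deos jji ckzf ggdv vyljj fdedz pbap
Hunk 3: at line 3 remove [ckzf,ggdv] add [mziq,scxks] -> 9 lines: qvhtn hvl deos jji mziq scxks vyljj fdedz pbap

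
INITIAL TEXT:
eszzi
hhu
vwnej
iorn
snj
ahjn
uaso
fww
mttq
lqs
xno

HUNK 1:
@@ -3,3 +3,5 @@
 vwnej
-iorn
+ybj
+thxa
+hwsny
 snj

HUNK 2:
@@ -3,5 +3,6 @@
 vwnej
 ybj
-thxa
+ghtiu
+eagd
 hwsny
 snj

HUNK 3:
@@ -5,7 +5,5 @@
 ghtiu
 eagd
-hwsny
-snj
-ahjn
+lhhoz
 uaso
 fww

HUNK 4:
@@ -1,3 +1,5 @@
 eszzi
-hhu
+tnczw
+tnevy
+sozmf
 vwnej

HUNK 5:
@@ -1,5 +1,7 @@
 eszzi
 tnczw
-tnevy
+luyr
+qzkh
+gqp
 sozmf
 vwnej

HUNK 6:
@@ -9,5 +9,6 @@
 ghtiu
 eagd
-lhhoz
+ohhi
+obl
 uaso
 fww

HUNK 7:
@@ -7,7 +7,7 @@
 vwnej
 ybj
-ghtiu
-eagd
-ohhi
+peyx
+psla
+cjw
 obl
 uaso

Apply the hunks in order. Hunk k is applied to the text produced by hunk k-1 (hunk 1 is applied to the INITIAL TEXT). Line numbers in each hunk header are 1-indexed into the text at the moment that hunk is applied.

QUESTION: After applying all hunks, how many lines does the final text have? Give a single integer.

Hunk 1: at line 3 remove [iorn] add [ybj,thxa,hwsny] -> 13 lines: eszzi hhu vwnej ybj thxa hwsny snj ahjn uaso fww mttq lqs xno
Hunk 2: at line 3 remove [thxa] add [ghtiu,eagd] -> 14 lines: eszzi hhu vwnej ybj ghtiu eagd hwsny snj ahjn uaso fww mttq lqs xno
Hunk 3: at line 5 remove [hwsny,snj,ahjn] add [lhhoz] -> 12 lines: eszzi hhu vwnej ybj ghtiu eagd lhhoz uaso fww mttq lqs xno
Hunk 4: at line 1 remove [hhu] add [tnczw,tnevy,sozmf] -> 14 lines: eszzi tnczw tnevy sozmf vwnej ybj ghtiu eagd lhhoz uaso fww mttq lqs xno
Hunk 5: at line 1 remove [tnevy] add [luyr,qzkh,gqp] -> 16 lines: eszzi tnczw luyr qzkh gqp sozmf vwnej ybj ghtiu eagd lhhoz uaso fww mttq lqs xno
Hunk 6: at line 9 remove [lhhoz] add [ohhi,obl] -> 17 lines: eszzi tnczw luyr qzkh gqp sozmf vwnej ybj ghtiu eagd ohhi obl uaso fww mttq lqs xno
Hunk 7: at line 7 remove [ghtiu,eagd,ohhi] add [peyx,psla,cjw] -> 17 lines: eszzi tnczw luyr qzkh gqp sozmf vwnej ybj peyx psla cjw obl uaso fww mttq lqs xno
Final line count: 17

Answer: 17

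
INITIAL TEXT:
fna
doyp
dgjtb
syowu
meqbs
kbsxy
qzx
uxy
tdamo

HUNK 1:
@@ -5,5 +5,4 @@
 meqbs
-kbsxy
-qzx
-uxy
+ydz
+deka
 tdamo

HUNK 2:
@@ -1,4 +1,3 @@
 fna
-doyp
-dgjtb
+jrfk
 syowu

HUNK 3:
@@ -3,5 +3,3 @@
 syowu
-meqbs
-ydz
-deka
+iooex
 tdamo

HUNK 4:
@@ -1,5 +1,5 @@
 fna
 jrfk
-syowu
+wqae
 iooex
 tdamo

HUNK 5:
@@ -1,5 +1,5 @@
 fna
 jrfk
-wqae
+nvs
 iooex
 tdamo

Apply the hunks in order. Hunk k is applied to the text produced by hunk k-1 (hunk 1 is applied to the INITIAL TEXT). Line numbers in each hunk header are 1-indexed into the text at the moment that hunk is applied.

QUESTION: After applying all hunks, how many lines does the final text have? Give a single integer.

Hunk 1: at line 5 remove [kbsxy,qzx,uxy] add [ydz,deka] -> 8 lines: fna doyp dgjtb syowu meqbs ydz deka tdamo
Hunk 2: at line 1 remove [doyp,dgjtb] add [jrfk] -> 7 lines: fna jrfk syowu meqbs ydz deka tdamo
Hunk 3: at line 3 remove [meqbs,ydz,deka] add [iooex] -> 5 lines: fna jrfk syowu iooex tdamo
Hunk 4: at line 1 remove [syowu] add [wqae] -> 5 lines: fna jrfk wqae iooex tdamo
Hunk 5: at line 1 remove [wqae] add [nvs] -> 5 lines: fna jrfk nvs iooex tdamo
Final line count: 5

Answer: 5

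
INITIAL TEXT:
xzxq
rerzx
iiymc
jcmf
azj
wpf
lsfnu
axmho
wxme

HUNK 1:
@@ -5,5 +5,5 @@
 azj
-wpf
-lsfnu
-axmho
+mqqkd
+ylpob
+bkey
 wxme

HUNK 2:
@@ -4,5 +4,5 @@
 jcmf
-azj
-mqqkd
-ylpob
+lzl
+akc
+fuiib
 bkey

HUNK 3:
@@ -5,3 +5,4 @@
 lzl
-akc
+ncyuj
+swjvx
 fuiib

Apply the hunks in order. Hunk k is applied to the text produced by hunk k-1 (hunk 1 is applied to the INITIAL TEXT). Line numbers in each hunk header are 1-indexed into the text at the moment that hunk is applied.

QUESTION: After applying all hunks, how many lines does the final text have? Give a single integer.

Hunk 1: at line 5 remove [wpf,lsfnu,axmho] add [mqqkd,ylpob,bkey] -> 9 lines: xzxq rerzx iiymc jcmf azj mqqkd ylpob bkey wxme
Hunk 2: at line 4 remove [azj,mqqkd,ylpob] add [lzl,akc,fuiib] -> 9 lines: xzxq rerzx iiymc jcmf lzl akc fuiib bkey wxme
Hunk 3: at line 5 remove [akc] add [ncyuj,swjvx] -> 10 lines: xzxq rerzx iiymc jcmf lzl ncyuj swjvx fuiib bkey wxme
Final line count: 10

Answer: 10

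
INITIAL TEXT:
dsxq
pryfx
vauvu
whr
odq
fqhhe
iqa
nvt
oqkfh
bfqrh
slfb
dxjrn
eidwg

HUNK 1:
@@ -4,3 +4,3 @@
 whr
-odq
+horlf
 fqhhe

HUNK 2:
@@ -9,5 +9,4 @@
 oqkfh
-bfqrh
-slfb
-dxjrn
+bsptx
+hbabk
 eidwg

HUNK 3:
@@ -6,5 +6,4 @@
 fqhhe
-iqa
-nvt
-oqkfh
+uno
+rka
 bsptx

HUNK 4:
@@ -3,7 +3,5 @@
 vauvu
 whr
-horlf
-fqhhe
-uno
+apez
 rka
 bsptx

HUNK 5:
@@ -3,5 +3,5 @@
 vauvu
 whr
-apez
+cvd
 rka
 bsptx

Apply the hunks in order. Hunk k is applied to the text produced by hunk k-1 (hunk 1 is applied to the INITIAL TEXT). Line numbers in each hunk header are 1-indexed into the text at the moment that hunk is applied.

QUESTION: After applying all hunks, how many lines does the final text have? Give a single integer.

Answer: 9

Derivation:
Hunk 1: at line 4 remove [odq] add [horlf] -> 13 lines: dsxq pryfx vauvu whr horlf fqhhe iqa nvt oqkfh bfqrh slfb dxjrn eidwg
Hunk 2: at line 9 remove [bfqrh,slfb,dxjrn] add [bsptx,hbabk] -> 12 lines: dsxq pryfx vauvu whr horlf fqhhe iqa nvt oqkfh bsptx hbabk eidwg
Hunk 3: at line 6 remove [iqa,nvt,oqkfh] add [uno,rka] -> 11 lines: dsxq pryfx vauvu whr horlf fqhhe uno rka bsptx hbabk eidwg
Hunk 4: at line 3 remove [horlf,fqhhe,uno] add [apez] -> 9 lines: dsxq pryfx vauvu whr apez rka bsptx hbabk eidwg
Hunk 5: at line 3 remove [apez] add [cvd] -> 9 lines: dsxq pryfx vauvu whr cvd rka bsptx hbabk eidwg
Final line count: 9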